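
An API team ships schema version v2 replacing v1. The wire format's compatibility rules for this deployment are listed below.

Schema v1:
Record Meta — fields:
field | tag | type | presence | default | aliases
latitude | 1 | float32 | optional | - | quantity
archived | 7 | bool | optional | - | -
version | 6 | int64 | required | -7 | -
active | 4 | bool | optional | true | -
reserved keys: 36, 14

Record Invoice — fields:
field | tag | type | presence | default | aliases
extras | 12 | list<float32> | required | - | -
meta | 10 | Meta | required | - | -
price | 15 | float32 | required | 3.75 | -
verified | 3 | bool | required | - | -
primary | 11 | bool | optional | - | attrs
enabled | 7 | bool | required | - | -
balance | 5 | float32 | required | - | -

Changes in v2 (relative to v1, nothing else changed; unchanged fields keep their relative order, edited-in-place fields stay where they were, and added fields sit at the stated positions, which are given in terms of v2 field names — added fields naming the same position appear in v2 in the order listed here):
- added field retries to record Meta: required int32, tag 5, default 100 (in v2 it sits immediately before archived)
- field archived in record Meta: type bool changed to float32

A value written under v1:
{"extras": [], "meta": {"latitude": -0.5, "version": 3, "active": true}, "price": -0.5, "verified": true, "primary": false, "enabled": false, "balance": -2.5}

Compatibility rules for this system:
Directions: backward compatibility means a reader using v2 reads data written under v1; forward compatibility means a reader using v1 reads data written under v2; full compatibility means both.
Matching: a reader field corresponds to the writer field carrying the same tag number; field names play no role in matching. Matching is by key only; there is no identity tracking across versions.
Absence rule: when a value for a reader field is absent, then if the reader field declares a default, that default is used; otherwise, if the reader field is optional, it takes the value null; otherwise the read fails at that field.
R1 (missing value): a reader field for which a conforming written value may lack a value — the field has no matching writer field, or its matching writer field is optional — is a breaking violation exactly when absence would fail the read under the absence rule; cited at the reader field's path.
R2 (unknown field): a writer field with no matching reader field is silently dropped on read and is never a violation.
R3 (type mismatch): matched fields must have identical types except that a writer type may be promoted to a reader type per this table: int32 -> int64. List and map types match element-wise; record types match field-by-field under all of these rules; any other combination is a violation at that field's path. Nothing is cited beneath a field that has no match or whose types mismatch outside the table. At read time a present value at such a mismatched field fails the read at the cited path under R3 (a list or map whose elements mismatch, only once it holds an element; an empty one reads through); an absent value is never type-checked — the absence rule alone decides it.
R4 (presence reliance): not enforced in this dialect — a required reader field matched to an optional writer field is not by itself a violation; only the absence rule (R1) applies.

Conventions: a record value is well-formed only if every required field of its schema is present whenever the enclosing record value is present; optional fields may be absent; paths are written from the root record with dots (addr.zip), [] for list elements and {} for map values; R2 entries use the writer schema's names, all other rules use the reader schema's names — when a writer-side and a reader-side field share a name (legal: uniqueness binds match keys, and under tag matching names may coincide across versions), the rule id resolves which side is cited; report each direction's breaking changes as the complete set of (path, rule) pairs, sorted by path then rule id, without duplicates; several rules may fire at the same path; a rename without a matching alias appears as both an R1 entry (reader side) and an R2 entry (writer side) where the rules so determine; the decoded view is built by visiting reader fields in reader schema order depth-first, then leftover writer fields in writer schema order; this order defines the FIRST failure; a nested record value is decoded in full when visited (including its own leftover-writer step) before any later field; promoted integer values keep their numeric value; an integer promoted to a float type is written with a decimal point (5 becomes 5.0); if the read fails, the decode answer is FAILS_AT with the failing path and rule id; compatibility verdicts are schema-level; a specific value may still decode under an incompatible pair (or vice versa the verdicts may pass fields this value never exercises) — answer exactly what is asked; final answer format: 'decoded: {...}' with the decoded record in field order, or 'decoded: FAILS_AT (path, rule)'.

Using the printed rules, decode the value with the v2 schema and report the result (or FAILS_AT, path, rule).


decoded: {"extras": [], "meta": {"latitude": -0.5, "retries": 100, "archived": null, "version": 3, "active": true}, "price": -0.5, "verified": true, "primary": false, "enabled": false, "balance": -2.5}

the writer's type comes first in each Invoice pair
migrating the Invoice value to v2:
  extras := []
  meta.latitude := -0.5
  meta.retries := 100 (missing; default applied)
  meta.archived := null (missing; optional => null)
  meta.version := 3
  meta.active := true
  price := -0.5
  verified := true
  primary := false
  enabled := false
  balance := -2.5
  => decoded: {"extras": [], "meta": {"latitude": -0.5, "retries": 100, "archived": null, "version": 3, "active": true}, "price": -0.5, "verified": true, "primary": false, "enabled": false, "balance": -2.5}
diffs on Invoice not affecting the asked answer:
  field archived in record Meta: type bool changed to float32 -> shifts the Invoice verdicts, not this decode


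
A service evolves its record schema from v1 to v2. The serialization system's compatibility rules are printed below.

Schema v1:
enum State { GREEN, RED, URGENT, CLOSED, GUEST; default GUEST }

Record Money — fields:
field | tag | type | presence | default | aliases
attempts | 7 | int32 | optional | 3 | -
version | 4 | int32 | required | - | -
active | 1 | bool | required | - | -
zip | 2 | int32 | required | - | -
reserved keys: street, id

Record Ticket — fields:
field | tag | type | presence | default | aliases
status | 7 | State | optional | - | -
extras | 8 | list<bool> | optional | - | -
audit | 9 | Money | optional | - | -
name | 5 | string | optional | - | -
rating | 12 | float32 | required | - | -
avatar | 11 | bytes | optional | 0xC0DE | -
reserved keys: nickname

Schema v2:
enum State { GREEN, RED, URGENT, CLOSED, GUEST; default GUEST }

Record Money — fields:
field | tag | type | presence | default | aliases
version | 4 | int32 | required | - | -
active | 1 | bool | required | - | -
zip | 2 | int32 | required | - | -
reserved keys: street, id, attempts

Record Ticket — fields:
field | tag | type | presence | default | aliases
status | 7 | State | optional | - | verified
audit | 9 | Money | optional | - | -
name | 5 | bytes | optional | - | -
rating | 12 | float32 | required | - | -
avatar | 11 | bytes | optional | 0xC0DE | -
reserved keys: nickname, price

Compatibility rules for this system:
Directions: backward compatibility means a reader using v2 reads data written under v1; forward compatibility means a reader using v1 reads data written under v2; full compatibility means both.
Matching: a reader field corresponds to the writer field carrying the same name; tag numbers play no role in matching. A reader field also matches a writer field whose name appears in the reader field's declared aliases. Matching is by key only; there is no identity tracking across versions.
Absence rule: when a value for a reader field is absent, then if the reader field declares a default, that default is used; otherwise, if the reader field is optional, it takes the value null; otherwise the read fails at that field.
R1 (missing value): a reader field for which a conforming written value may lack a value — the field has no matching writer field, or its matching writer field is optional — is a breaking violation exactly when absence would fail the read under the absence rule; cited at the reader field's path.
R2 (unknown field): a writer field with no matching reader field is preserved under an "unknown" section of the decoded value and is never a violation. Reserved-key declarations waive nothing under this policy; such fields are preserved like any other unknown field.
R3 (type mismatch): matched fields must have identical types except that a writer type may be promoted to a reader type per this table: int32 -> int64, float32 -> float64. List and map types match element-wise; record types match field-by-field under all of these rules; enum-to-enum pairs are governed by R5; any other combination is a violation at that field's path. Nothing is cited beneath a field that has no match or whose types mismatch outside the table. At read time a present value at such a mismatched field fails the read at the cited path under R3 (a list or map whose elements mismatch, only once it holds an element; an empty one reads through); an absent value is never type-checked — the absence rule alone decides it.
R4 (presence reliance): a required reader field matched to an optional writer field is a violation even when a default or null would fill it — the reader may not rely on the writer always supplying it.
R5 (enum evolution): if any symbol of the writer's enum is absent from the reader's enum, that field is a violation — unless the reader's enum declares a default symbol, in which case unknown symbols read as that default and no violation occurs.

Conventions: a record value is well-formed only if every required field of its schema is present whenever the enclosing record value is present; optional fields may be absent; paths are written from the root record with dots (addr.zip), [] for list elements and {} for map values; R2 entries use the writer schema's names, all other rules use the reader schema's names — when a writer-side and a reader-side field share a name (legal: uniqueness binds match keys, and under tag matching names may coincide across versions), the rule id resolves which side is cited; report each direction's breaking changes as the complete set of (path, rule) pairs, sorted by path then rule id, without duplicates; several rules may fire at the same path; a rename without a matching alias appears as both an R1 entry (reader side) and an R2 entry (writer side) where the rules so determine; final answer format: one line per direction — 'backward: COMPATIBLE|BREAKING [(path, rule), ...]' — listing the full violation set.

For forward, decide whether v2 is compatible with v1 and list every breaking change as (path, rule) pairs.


arrows below run writer -> reader for Ticket
forward analysis of Ticket with v1 as reader and v2 as writer:
  writer optional, State -> State: reader status maps from writer status
  extras: no writer match
  writer optional, Money -> Money: reader audit maps from writer audit
  writer optional, bytes -> string: reader name maps from writer name
  writer required, float32 -> float32: reader rating maps from writer rating
  writer optional, bytes -> bytes: reader avatar maps from writer avatar
  audit.attempts: no writer match
  writer required, int32 -> int32: reader audit.version maps from writer audit.version
  writer required, bool -> bool: reader audit.active maps from writer audit.active
  writer required, int32 -> int32: reader audit.zip maps from writer audit.zip
  breaking: (name, R3)
  => forward verdict for Ticket: BREAKING, 1 violation(s)
the other Ticket changes do not affect what is asked:
  removed field extras from record Ticket -> fires no rule on Ticket, leaving the asked answer as it is
  removed field attempts from record Money (its key "attempts" joins the reserved list) -> fires no rule on Ticket, leaving the asked answer as it is

forward: BREAKING [(name, R3)]


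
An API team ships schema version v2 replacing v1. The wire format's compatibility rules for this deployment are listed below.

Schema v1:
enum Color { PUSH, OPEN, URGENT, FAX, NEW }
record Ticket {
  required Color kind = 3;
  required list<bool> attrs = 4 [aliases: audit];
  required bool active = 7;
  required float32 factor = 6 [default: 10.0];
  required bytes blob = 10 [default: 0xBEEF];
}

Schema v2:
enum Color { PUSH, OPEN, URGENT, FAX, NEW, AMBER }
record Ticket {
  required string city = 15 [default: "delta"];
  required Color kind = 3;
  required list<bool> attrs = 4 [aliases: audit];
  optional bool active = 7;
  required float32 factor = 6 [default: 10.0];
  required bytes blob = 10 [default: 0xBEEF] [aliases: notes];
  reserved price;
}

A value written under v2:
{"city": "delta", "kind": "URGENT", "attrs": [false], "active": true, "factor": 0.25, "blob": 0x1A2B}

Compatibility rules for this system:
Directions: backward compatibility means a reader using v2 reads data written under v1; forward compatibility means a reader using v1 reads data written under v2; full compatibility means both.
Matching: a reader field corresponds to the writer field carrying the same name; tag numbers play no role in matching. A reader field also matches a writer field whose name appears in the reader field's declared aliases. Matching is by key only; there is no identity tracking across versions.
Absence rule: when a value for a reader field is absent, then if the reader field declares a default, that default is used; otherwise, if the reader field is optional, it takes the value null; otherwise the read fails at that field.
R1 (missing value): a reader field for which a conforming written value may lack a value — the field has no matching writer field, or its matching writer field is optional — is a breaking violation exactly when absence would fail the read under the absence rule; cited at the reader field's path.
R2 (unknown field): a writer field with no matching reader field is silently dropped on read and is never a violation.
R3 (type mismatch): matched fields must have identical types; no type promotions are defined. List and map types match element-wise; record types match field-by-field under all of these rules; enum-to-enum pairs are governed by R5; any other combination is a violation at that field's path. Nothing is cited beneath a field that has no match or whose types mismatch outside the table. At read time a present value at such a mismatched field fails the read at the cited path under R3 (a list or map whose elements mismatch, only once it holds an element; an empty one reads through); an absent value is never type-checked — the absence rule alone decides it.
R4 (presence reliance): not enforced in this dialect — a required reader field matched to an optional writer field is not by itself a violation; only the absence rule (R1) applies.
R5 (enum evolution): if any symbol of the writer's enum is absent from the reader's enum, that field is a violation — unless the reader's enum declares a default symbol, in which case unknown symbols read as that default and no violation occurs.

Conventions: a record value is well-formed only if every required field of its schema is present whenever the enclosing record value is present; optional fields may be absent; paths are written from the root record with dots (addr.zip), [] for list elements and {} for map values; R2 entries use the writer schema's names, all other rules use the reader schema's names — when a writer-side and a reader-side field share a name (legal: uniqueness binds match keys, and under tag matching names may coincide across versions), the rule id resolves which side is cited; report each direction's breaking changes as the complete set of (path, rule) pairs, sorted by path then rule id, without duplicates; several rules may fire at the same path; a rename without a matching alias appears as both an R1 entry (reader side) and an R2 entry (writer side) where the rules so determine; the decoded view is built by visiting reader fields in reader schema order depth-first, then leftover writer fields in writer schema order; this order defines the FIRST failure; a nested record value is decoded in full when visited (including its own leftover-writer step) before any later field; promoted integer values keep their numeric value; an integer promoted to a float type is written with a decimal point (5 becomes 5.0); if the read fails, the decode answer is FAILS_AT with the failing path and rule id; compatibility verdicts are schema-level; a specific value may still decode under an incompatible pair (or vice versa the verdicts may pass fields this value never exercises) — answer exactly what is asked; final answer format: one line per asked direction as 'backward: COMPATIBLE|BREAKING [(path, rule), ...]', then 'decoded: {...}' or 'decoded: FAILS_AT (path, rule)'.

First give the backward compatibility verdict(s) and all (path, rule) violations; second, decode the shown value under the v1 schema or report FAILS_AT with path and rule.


backward: COMPATIBLE []; decoded: {"kind": "URGENT", "attrs": [false], "active": true, "factor": 0.25, "blob": 0x1A2B}

in Ticket below, arrows point writer -> reader
backward on Ticket — v2 reading data written by v1:
  city: no writer match
  writer required, Color -> Color: reader kind maps from writer kind
  writer required, list<bool> -> list<bool>: reader attrs maps from writer attrs
  writer required, bool -> bool: reader active maps from writer active
  writer required, float32 -> float32: reader factor maps from writer factor
  writer required, bytes -> bytes: reader blob maps from writer blob
  nothing fires on Ticket: backward is COMPATIBLE
decode walk for Ticket under reader schema v1:
  kind := "URGENT"
  attrs := [false]
  active := true
  factor := 0.25
  blob := 0x1A2B
  writer city: unmatched, discarded
  => decoded: {"kind": "URGENT", "attrs": [false], "active": true, "factor": 0.25, "blob": 0x1A2B}
remaining Ticket differences; none change what is asked:
  enum Color (field kind in record Ticket): symbol AMBER added -> fires only in the forward direction of Ticket, which is not asked here
  added field city to record Ticket: required string, tag 15, default "delta" (in v2 it sits immediately before kind) -> fires no rule on Ticket, leaving the asked answer as it is
  field active in record Ticket: required changed to optional -> fires only in the forward direction of Ticket, which is not asked here


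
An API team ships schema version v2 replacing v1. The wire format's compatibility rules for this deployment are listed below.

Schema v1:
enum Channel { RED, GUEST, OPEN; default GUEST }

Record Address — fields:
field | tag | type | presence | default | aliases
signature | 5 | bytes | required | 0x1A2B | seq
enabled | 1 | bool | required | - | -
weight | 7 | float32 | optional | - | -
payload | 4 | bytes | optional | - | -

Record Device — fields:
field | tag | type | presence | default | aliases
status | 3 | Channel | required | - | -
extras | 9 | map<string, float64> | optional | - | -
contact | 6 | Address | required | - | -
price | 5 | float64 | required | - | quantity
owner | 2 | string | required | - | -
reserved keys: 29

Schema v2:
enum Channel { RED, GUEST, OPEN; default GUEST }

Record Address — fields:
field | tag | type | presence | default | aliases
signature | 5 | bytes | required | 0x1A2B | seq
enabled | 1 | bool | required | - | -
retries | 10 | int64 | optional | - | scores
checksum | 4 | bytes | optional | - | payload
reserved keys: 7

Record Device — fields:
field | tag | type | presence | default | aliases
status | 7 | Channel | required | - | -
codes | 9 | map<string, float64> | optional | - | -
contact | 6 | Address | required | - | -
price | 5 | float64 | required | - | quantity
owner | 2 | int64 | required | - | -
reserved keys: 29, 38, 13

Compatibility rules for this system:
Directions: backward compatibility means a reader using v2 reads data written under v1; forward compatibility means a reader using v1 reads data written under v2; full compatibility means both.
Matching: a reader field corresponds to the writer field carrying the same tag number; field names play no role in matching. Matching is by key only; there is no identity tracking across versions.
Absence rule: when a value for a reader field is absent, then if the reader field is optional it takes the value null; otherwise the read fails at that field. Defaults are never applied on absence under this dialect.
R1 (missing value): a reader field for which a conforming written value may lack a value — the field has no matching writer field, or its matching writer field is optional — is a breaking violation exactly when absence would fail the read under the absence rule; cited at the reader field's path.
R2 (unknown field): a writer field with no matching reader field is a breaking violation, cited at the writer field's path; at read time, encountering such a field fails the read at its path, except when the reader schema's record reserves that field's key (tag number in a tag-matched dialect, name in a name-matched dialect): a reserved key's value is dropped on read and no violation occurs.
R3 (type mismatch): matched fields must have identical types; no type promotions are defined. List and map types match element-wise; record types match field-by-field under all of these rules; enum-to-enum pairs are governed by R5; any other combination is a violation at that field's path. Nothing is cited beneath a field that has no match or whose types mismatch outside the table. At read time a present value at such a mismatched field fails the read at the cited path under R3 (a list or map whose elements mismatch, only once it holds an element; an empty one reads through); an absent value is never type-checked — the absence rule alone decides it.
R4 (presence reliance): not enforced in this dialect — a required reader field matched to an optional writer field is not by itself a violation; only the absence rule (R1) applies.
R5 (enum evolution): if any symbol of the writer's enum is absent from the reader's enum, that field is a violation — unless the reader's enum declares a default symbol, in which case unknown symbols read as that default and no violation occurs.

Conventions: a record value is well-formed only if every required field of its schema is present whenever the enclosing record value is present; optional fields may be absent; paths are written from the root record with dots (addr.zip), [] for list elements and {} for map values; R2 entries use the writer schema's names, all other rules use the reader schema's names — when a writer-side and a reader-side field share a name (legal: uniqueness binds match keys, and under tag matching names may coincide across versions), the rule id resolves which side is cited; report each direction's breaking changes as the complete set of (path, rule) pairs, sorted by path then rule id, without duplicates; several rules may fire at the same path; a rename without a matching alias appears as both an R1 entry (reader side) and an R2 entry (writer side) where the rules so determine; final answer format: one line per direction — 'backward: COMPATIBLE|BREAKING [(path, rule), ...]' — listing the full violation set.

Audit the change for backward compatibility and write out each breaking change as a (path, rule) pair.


arrows below run writer -> reader for Device
backward for Device (reader v2, writer v1):
  status has no writer counterpart
  codes: map<string, float64> -> map<string, float64>, writer optional; from extras
  contact: Address -> Address, writer required; from contact
  price: float64 -> float64, writer required; from price
  owner: string -> int64, writer required; from owner
  status (writer side), unknown to reader
  contact.signature: bytes -> bytes, writer required; from contact.signature
  contact.enabled: bool -> bool, writer required; from contact.enabled
  contact.retries has no writer counterpart
  contact.checksum: bytes -> bytes, writer optional; from contact.payload
  contact.weight (writer side), unknown to reader
  R3 fires at owner
  R1 fires at status
  R2 fires at status
  => backward verdict for Device: BREAKING, 3 violation(s)
checking off the Device differences that do not matter here:
  added field retries to record Address: optional int64, tag 10 (in v2 it sits immediately before checksum) -> matters only for Device's forward compatibility — outside the asked direction
  renamed field payload to checksum in record Address (alias payload declared on the renamed field) -> triggers nothing under Device's printed rules — same verdict
  renamed field extras to codes in record Device -> triggers nothing under Device's printed rules — same verdict
  removed field weight from record Address (its key 7 joins the reserved list) -> triggers nothing under Device's printed rules — same verdict

backward: BREAKING [(owner, R3), (status, R1), (status, R2)]


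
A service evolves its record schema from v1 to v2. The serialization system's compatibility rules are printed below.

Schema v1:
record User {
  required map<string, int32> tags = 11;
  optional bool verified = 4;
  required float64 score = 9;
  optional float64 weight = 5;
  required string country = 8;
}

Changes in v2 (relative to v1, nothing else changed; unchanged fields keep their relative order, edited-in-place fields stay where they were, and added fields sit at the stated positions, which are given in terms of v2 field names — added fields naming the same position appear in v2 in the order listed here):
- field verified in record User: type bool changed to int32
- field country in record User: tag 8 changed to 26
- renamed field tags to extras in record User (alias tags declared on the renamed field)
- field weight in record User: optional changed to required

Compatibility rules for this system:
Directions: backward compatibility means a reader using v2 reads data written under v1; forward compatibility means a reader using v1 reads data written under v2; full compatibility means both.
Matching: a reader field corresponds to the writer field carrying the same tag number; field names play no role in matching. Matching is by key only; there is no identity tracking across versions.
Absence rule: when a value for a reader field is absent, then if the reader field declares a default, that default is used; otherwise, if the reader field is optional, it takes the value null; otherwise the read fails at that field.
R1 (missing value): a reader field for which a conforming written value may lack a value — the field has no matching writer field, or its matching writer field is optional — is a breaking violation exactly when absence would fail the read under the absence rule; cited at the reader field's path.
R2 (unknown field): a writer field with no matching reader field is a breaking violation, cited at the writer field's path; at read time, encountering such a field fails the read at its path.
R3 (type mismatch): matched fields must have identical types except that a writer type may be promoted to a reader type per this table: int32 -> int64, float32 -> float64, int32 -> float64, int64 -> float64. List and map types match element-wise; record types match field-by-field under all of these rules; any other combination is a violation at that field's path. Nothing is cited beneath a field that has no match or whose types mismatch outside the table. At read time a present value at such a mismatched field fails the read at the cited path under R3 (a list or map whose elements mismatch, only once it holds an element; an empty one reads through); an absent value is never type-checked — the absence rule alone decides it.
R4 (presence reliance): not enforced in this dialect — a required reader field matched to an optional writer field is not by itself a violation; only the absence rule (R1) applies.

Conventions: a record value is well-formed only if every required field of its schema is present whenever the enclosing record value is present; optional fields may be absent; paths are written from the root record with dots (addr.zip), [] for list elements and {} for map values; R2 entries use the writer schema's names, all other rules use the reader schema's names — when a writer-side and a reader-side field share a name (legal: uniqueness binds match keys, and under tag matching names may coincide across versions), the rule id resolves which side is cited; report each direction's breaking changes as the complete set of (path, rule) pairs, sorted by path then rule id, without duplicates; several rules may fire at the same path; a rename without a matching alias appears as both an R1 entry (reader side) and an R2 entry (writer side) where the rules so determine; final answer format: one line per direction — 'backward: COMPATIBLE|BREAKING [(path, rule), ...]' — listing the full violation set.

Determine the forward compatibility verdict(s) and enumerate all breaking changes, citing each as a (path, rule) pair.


forward: BREAKING [(country, R1), (country, R2), (verified, R3)]

in User below, arrows point writer -> reader
checking forward for User: reader v1 against writer v2:
  tags <- extras (map<string, int32> -> map<string, int32>, writer required)
  verified <- verified (int32 -> bool, writer optional)
  score <- score (float64 -> float64, writer required)
  weight <- weight (float64 -> float64, writer required)
  country has no writer counterpart
  writer country: unknown to reader
  rule R1 violated at country
  rule R2 violated at country
  rule R3 violated at verified
  forward on User therefore BREAKING (3)
ruling out the remaining User differences:
  renamed field tags to extras in record User (alias tags declared on the renamed field) -> inert for the asked User verdict: nothing fires
  field weight in record User: optional changed to required -> matters only for User's backward compatibility — outside the asked direction


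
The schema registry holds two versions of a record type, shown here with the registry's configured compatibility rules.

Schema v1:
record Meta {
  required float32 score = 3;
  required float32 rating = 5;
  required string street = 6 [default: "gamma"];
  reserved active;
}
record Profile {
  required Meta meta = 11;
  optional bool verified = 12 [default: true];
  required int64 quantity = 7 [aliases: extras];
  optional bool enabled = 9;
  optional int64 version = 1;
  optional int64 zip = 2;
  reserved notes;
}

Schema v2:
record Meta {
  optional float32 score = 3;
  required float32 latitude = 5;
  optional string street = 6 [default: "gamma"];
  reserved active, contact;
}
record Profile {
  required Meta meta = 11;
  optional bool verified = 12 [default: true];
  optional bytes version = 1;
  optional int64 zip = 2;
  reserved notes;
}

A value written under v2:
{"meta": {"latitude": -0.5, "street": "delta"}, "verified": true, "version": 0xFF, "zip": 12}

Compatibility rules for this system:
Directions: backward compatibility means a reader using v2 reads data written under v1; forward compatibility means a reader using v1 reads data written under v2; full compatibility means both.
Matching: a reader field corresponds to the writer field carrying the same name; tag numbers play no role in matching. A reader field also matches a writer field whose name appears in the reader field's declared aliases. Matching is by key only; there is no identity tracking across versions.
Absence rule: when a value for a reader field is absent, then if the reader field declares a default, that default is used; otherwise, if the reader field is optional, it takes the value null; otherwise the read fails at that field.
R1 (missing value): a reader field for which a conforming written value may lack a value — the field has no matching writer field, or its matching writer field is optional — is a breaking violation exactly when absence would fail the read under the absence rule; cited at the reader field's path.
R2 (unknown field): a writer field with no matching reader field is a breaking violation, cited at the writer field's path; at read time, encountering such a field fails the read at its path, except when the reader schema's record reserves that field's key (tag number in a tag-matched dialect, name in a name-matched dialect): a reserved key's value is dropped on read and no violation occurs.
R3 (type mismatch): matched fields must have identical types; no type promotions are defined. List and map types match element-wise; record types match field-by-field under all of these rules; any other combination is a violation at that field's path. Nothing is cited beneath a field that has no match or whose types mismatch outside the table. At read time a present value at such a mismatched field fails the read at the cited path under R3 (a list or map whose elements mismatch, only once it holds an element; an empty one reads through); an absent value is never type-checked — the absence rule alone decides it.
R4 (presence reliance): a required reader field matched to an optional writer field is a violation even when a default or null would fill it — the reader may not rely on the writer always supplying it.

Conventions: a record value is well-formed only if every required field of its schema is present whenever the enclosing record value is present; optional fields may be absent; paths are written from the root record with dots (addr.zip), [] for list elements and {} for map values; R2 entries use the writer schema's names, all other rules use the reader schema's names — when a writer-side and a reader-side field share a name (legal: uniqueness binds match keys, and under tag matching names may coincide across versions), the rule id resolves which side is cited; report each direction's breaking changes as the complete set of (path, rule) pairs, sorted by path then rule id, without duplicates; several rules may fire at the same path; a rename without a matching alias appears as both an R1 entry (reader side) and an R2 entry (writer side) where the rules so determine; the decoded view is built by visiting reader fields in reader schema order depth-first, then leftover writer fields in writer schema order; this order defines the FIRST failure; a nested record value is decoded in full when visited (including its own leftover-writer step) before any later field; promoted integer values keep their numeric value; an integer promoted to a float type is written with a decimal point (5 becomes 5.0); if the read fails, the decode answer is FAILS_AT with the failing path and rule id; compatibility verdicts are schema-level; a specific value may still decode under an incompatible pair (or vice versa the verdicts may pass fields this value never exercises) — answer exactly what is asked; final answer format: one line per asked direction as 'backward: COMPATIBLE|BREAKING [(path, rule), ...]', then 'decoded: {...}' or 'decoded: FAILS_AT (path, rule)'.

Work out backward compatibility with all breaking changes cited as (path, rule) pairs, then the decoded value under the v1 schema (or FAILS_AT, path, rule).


arrows below run writer -> reader for Profile
backward for Profile (reader v2, writer v1):
  meta: Meta -> Meta, writer required; from meta
  verified: bool -> bool, writer optional; from verified
  version: int64 -> bytes, writer optional; from version
  zip: int64 -> int64, writer optional; from zip
  writer field quantity has no reader counterpart
  writer field enabled has no reader counterpart
  meta.score: float32 -> float32, writer required; from meta.score
  meta.latitude: no writer-side match
  meta.street: string -> string, writer required; from meta.street
  writer field meta.rating has no reader counterpart
  violation R2 at enabled
  violation R1 at meta.latitude
  violation R2 at meta.rating
  violation R2 at quantity
  violation R3 at version
  => backward verdict for Profile: BREAKING, 5 violation(s)
decode walk for Profile under reader schema v1:
  read fails at meta.score under R1 (no fill)
  => FAILS_AT (meta.score, R1)
checking off the Profile differences that do not matter here:
  field street in record Meta: required changed to optional -> fires only in the forward direction of Profile, which is not asked here

backward: BREAKING [(enabled, R2), (meta.latitude, R1), (meta.rating, R2), (quantity, R2), (version, R3)]; decoded: FAILS_AT (meta.score, R1)


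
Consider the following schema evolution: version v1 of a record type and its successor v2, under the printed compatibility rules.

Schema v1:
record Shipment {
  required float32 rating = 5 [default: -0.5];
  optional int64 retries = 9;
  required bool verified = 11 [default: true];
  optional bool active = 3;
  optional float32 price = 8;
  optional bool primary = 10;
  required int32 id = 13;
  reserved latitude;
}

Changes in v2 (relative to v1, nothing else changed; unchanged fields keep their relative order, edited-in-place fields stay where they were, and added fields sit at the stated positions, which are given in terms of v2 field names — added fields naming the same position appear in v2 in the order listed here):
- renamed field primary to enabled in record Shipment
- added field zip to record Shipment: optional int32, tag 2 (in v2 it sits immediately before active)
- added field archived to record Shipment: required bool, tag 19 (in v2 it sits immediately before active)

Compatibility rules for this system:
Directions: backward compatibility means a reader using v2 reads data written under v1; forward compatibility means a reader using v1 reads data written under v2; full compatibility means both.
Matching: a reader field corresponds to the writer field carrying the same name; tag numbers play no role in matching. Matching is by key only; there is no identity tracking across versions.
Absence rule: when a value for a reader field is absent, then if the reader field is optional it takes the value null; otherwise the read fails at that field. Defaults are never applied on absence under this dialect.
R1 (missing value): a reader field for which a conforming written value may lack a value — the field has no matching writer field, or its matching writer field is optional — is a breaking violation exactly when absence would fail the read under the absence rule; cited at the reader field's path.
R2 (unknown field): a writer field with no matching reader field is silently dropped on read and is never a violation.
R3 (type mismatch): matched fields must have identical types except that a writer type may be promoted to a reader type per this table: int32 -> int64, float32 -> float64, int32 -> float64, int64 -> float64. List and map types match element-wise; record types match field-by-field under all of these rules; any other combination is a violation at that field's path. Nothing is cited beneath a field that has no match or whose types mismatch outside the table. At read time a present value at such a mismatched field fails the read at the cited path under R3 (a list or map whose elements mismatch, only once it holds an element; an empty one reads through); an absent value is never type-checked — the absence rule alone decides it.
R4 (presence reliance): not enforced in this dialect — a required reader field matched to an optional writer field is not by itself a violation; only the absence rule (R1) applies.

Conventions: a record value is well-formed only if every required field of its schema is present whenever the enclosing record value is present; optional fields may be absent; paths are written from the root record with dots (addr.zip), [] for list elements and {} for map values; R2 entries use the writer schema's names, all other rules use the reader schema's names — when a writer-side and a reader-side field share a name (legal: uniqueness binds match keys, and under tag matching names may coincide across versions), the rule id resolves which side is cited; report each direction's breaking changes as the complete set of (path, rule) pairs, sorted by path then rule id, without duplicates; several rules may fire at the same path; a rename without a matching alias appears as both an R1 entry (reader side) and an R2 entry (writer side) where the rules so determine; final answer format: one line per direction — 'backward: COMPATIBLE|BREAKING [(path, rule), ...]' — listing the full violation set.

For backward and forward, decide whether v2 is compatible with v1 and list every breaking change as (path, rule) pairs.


arrows below run writer -> reader for Shipment
backward for Shipment (reader v2, writer v1):
  rating: float32 -> float32, writer required; from rating
  retries: int64 -> int64, writer optional; from retries
  verified: bool -> bool, writer required; from verified
  zip: no writer match
  archived: no writer match
  active: bool -> bool, writer optional; from active
  price: float32 -> float32, writer optional; from price
  enabled: no writer match
  id: int32 -> int32, writer required; from id
  writer primary: unknown to reader
  R1 fires at archived
  => backward: BREAKING (1)
forward for Shipment (reader v1, writer v2):
  rating: float32 -> float32, writer required; from rating
  retries: int64 -> int64, writer optional; from retries
  verified: bool -> bool, writer required; from verified
  active: bool -> bool, writer optional; from active
  price: float32 -> float32, writer optional; from price
  primary: no writer match
  id: int32 -> int32, writer required; from id
  writer zip: unknown to reader
  writer archived: unknown to reader
  writer enabled: unknown to reader
  => no violations; forward on Shipment: COMPATIBLE

backward: BREAKING [(archived, R1)]; forward: COMPATIBLE []
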